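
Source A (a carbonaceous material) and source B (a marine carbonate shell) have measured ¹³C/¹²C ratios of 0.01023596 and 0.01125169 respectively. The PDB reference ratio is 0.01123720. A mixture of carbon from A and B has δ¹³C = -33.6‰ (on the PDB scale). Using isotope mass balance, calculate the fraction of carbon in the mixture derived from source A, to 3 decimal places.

0.386

δ_A = (0.01023596/0.01123720 − 1)×1000 = (0.910900 − 1)×1000 = -89.100‰
δ_B = (0.01125169/0.01123720 − 1)×1000 = (1.001289 − 1)×1000 = 1.289‰
f_A = (δ_mix − δ_B)/(δ_A − δ_B) = (-33.6 − (1.289))/(-89.100 − (1.289))
f_A = -34.889 / -90.390 = 0.3860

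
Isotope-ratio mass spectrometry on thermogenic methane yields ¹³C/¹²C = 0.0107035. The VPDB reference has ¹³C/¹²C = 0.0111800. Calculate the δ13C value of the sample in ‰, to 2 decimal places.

-42.62‰

δ13C = (R_sample / R_standard − 1) × 1000
R_sample / R_standard = 0.0107035 / 0.0111800 = 0.957379
δ13C = (0.957379 − 1) × 1000 = -42.621‰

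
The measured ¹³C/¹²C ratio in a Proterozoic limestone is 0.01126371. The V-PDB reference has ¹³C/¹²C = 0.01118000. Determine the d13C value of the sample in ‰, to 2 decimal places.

d13C = (R_sample / R_standard − 1) × 1000
R_sample / R_standard = 0.01126371 / 0.01118000 = 1.007487
d13C = (1.007487 − 1) × 1000 = 7.487‰

7.49‰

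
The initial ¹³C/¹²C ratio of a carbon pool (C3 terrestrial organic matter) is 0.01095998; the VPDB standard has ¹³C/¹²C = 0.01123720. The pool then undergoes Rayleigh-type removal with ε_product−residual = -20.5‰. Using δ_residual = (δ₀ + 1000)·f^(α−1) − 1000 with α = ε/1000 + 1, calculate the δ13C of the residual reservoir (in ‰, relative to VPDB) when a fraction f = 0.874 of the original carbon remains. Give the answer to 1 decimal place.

-22.0‰

δ₀ = (0.01095998/0.01123720 − 1)×1000 = (0.975330 − 1)×1000 = -24.670‰
α − 1 = ε/1000 = -0.0205
f^(α−1) = 0.874^(-0.0205) = 1.002765
δ_res = (-24.670 + 1000) × 1.002765 − 1000 = 978.027 − 1000 = -21.97‰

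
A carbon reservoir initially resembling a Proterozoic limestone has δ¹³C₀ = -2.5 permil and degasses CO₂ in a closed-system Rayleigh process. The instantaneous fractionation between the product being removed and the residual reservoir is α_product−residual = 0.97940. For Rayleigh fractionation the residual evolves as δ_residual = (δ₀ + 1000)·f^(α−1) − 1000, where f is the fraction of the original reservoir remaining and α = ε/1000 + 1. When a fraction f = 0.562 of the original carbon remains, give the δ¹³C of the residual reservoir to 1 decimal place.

9.4 permil

Rayleigh residual: δ_res = (δ₀ + 1000)·f^(α−1) − 1000
α − 1 = -0.02060
f^(α−1) = 0.562^(-0.02060) = 1.011942
δ_res = (-2.5 + 1000) × 1.011942 − 1000 = 1009.412 − 1000 = 9.41 permil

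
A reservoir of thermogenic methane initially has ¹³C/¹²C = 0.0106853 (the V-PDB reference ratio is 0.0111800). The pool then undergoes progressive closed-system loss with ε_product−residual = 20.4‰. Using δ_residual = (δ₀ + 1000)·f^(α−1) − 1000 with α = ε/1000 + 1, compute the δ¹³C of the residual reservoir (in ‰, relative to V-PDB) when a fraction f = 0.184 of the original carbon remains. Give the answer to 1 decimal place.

δ₀ = (0.0106853/0.0111800 − 1)×1000 = (0.955751 − 1)×1000 = -44.249‰
α − 1 = ε/1000 = 0.0204
f^(α−1) = 0.184^(0.0204) = 0.966056
δ_res = (-44.249 + 1000) × 0.966056 − 1000 = 923.309 − 1000 = -76.69‰

-76.7‰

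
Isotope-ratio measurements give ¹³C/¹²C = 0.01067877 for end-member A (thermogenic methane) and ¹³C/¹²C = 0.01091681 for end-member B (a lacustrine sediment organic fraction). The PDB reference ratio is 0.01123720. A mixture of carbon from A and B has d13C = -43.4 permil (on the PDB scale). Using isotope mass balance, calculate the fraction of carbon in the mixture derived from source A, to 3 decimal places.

δ_A = (0.01067877/0.01123720 − 1)×1000 = (0.950305 − 1)×1000 = -49.695 permil
δ_B = (0.01091681/0.01123720 − 1)×1000 = (0.971488 − 1)×1000 = -28.512 permil
f_A = (δ_mix − δ_B)/(δ_A − δ_B) = (-43.4 − (-28.512))/(-49.695 − (-28.512))
f_A = -14.888 / -21.183 = 0.7028

0.703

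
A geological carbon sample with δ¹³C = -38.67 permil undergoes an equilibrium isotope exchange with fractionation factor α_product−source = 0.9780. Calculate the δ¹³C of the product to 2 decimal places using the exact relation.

-59.82 permil

δ_product = (δ_source + 1000)·α − 1000
δ_product = (-38.67 + 1000) × 0.9780 − 1000
δ_product = 940.181 − 1000 = -59.819 permil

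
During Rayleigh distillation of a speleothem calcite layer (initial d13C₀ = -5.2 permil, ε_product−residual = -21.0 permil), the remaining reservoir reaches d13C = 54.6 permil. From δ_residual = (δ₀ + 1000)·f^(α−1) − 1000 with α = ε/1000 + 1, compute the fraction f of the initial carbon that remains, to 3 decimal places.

α − 1 = ε/1000 = -0.0210
(δ_res + 1000)/(δ₀ + 1000) = (54.6 + 1000)/(-5.2 + 1000) = 1054.6/994.8 = 1.060113
f = 1.060113^(1/-0.0210) = exp(ln(1.060113)/-0.0210) = exp(0.05838/-0.0210)
f = exp(-2.7798) = 0.0621

0.062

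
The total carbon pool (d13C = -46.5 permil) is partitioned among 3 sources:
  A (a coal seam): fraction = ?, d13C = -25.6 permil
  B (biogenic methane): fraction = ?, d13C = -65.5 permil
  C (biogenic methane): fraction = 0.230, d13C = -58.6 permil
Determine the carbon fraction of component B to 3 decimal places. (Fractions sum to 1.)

0.334

Let f_B and f_A be the unknown fractions; fractions sum to 1 so f_B + f_A = 0.770.
Mass balance: Σ fᵢ·δᵢ = δ_bulk ⇒ f_B·(-65.5) + f_A·(-25.6) = -46.5 − (-13.478) = -33.022
Substitute f_A = 0.770 − f_B:
f_B·(-65.5 − -25.6) = -33.022 − 0.770×(-25.6) = -13.310
f_B = -13.310 / -39.9 = 0.3336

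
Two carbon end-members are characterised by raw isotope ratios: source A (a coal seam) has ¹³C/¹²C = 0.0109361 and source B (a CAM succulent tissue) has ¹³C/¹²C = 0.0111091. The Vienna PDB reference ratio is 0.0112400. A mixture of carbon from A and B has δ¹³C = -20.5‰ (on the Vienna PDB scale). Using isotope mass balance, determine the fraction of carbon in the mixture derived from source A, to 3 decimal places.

δ_A = (0.0109361/0.0112400 − 1)×1000 = (0.972963 − 1)×1000 = -27.037‰
δ_B = (0.0111091/0.0112400 − 1)×1000 = (0.988354 − 1)×1000 = -11.646‰
f_A = (δ_mix − δ_B)/(δ_A − δ_B) = (-20.5 − (-11.646))/(-27.037 − (-11.646))
f_A = -8.854 / -15.391 = 0.5753

0.575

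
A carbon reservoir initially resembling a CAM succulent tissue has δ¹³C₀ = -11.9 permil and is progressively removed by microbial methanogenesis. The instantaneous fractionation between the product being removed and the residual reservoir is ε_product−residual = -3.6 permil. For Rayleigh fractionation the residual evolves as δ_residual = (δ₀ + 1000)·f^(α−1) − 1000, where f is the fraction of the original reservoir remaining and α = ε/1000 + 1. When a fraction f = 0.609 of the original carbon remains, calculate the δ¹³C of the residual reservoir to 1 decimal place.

-10.1 permil

Rayleigh residual: δ_res = (δ₀ + 1000)·f^(α−1) − 1000
α = ε/1000 + 1 = 0.99640, so α − 1 = -0.00360
f^(α−1) = 0.609^(-0.00360) = 1.001787
δ_res = (-11.9 + 1000) × 1.001787 − 1000 = 989.866 − 1000 = -10.13 permil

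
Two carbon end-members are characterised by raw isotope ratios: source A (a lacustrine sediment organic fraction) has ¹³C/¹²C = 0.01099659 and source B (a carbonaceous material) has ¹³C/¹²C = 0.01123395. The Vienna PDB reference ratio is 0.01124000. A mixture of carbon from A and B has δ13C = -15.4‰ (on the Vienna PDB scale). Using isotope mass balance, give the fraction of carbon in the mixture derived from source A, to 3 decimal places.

δ_A = (0.01099659/0.01124000 − 1)×1000 = (0.978344 − 1)×1000 = -21.656‰
δ_B = (0.01123395/0.01124000 − 1)×1000 = (0.999462 − 1)×1000 = -0.538‰
f_A = (δ_mix − δ_B)/(δ_A − δ_B) = (-15.4 − (-0.538))/(-21.656 − (-0.538))
f_A = -14.862 / -21.117 = 0.7038

0.704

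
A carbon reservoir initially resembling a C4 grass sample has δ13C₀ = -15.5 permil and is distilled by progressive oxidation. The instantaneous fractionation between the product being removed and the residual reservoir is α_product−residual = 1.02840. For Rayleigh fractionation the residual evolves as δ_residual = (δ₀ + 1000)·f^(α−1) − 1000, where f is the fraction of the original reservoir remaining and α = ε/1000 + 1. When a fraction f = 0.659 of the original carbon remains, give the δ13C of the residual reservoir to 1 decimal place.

Rayleigh residual: δ_res = (δ₀ + 1000)·f^(α−1) − 1000
α − 1 = 0.02840
f^(α−1) = 0.659^(0.02840) = 0.988226
δ_res = (-15.5 + 1000) × 0.988226 − 1000 = 972.909 − 1000 = -27.09 permil

-27.1 permil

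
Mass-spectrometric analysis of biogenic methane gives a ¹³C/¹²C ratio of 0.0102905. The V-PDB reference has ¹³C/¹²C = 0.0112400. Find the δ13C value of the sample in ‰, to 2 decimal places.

δ13C = (R_sample / R_standard − 1) × 1000
R_sample / R_standard = 0.0102905 / 0.0112400 = 0.915525
δ13C = (0.915525 − 1) × 1000 = -84.475‰

-84.48‰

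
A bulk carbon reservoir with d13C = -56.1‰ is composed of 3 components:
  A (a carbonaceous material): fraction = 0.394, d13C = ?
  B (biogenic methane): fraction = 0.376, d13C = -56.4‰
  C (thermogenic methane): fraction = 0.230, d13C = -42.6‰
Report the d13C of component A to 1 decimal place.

-63.7‰

Isotope mass balance: δ_bulk = Σ fᵢ·δᵢ.
-56.1 = 0.394×δ_A + 0.376×(-56.4) + 0.230×(-42.6)
0.394·δ_A = -56.1 − (-31.004) = -25.096
δ_A = -25.096 / 0.394 = -63.69‰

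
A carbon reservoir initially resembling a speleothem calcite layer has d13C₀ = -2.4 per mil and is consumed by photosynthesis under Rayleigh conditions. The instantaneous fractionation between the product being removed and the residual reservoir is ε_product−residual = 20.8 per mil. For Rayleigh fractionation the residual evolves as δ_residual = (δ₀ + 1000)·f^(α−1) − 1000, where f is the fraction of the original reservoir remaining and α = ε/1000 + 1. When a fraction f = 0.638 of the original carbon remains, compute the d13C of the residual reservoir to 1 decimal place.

-11.7 per mil

Rayleigh residual: δ_res = (δ₀ + 1000)·f^(α−1) − 1000
α = ε/1000 + 1 = 1.02080, so α − 1 = 0.02080
f^(α−1) = 0.638^(0.02080) = 0.990696
δ_res = (-2.4 + 1000) × 0.990696 − 1000 = 988.318 − 1000 = -11.68 per mil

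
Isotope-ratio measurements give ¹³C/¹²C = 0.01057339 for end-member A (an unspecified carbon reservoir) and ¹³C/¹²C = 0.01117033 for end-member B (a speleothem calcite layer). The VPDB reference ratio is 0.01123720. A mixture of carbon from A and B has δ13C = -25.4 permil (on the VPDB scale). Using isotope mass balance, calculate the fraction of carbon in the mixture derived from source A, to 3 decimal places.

δ_A = (0.01057339/0.01123720 − 1)×1000 = (0.940927 − 1)×1000 = -59.073 permil
δ_B = (0.01117033/0.01123720 − 1)×1000 = (0.994049 − 1)×1000 = -5.951 permil
f_A = (δ_mix − δ_B)/(δ_A − δ_B) = (-25.4 − (-5.951))/(-59.073 − (-5.951))
f_A = -19.449 / -53.122 = 0.3661

0.366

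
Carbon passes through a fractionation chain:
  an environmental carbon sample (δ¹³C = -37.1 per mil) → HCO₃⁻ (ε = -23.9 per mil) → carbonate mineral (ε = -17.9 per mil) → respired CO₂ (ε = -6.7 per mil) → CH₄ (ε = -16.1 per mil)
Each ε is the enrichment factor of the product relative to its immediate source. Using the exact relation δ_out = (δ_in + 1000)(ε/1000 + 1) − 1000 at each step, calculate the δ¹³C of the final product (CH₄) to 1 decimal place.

step 1: δ = (-37.10 + 1000)·(-23.9/1000 + 1) − 1000 = -60.11 per mil
step 2: δ = (-60.11 + 1000)·(-17.9/1000 + 1) − 1000 = -76.94 per mil
step 3: δ = (-76.94 + 1000)·(-6.7/1000 + 1) − 1000 = -83.12 per mil
step 4: δ = (-83.12 + 1000)·(-16.1/1000 + 1) − 1000 = -97.88 per mil

-97.9 per mil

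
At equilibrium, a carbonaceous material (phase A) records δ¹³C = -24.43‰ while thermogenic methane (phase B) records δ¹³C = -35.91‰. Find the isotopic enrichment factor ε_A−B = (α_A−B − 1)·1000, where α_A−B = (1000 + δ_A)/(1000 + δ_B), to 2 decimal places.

α_A−B = (1000 + -24.43) / (1000 + -35.91) = 975.57 / 964.09 = 1.011908
ε_A−B = (1.011908 − 1) × 1000 = 11.908‰
(The approximation ε ≈ δ_A − δ_B would give 11.48‰.)

11.91‰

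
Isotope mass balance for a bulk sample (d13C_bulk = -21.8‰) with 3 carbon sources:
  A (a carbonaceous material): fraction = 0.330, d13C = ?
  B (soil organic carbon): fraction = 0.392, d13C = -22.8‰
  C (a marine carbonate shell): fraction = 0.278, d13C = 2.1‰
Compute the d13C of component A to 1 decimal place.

-40.7‰

Isotope mass balance: δ_bulk = Σ fᵢ·δᵢ.
-21.8 = 0.330×δ_A + 0.392×(-22.8) + 0.278×(2.1)
0.330·δ_A = -21.8 − (-8.354) = -13.446
δ_A = -13.446 / 0.330 = -40.75‰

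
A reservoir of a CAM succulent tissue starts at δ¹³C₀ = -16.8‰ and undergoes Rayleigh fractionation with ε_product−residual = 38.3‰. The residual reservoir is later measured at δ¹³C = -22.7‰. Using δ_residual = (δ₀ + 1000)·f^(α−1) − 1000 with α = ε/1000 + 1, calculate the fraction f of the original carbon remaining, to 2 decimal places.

α − 1 = ε/1000 = 0.0383
(δ_res + 1000)/(δ₀ + 1000) = (-22.7 + 1000)/(-16.8 + 1000) = 977.3/983.2 = 0.993999
f = 0.993999^(1/0.0383) = exp(ln(0.993999)/0.0383) = exp(-0.00602/0.0383)
f = exp(-0.1572) = 0.8546

0.85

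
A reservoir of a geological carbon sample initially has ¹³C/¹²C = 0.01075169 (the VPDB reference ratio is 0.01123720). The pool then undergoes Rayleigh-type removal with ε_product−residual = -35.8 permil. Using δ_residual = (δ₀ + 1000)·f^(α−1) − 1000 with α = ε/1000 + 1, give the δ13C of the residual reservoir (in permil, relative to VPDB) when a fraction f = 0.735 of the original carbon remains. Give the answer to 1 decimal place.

-32.6 permil

δ₀ = (0.01075169/0.01123720 − 1)×1000 = (0.956794 − 1)×1000 = -43.206 permil
α − 1 = ε/1000 = -0.0358
f^(α−1) = 0.735^(-0.0358) = 1.011083
δ_res = (-43.206 + 1000) × 1.011083 − 1000 = 967.399 − 1000 = -32.60 permil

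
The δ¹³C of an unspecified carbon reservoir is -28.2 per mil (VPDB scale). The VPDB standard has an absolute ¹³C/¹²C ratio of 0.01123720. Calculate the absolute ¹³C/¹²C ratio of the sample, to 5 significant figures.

R_sample = R_standard × (δ¹³C/1000 + 1)
R_sample = 0.01123720 × (-28.2/1000 + 1) = 0.01123720 × 0.971800
R_sample = 0.0109203

0.010920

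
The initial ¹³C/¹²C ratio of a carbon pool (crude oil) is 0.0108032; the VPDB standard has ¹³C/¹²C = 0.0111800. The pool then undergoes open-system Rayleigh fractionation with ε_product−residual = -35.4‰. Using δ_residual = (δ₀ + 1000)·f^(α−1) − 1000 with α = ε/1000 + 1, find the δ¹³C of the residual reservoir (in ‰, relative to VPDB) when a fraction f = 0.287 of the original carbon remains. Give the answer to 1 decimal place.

10.0‰

δ₀ = (0.0108032/0.0111800 − 1)×1000 = (0.966297 − 1)×1000 = -33.703‰
α − 1 = ε/1000 = -0.0354
f^(α−1) = 0.287^(-0.0354) = 1.045180
δ_res = (-33.703 + 1000) × 1.045180 − 1000 = 1009.954 − 1000 = 9.95‰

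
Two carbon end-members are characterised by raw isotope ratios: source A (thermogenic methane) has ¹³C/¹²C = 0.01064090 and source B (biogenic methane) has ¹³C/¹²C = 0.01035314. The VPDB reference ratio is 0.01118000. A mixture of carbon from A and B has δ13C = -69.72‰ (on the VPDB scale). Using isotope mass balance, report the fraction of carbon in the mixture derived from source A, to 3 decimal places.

δ_A = (0.01064090/0.01118000 − 1)×1000 = (0.951780 − 1)×1000 = -48.220‰
δ_B = (0.01035314/0.01118000 − 1)×1000 = (0.926041 − 1)×1000 = -73.959‰
f_A = (δ_mix − δ_B)/(δ_A − δ_B) = (-69.72 − (-73.959))/(-48.220 − (-73.959))
f_A = 4.239 / 25.739 = 0.1647

0.165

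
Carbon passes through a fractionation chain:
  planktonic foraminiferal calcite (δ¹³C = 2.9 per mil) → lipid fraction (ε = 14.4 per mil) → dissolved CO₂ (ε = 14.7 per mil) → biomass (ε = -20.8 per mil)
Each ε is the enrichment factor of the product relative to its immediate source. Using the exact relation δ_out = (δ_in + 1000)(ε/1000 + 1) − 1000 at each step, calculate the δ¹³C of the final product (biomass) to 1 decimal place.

10.8 per mil

step 1: δ = (2.90 + 1000)·(14.4/1000 + 1) − 1000 = 17.34 per mil
step 2: δ = (17.34 + 1000)·(14.7/1000 + 1) − 1000 = 32.30 per mil
step 3: δ = (32.30 + 1000)·(-20.8/1000 + 1) − 1000 = 10.82 per mil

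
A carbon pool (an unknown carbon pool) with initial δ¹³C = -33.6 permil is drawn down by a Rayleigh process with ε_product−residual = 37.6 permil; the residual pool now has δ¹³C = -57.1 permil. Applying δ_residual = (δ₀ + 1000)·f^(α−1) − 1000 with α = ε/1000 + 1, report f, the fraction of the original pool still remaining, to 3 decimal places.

0.520

α − 1 = ε/1000 = 0.0376
(δ_res + 1000)/(δ₀ + 1000) = (-57.1 + 1000)/(-33.6 + 1000) = 942.9/966.4 = 0.975683
f = 0.975683^(1/0.0376) = exp(ln(0.975683)/0.0376) = exp(-0.02462/0.0376)
f = exp(-0.6547) = 0.5196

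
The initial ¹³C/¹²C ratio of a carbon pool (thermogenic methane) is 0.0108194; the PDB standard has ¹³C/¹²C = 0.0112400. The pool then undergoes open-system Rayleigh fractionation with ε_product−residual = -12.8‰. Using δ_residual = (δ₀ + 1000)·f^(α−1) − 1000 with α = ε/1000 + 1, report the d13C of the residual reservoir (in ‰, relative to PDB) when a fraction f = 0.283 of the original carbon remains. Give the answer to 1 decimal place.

-21.7‰

δ₀ = (0.0108194/0.0112400 − 1)×1000 = (0.962580 − 1)×1000 = -37.420‰
α − 1 = ε/1000 = -0.0128
f^(α−1) = 0.283^(-0.0128) = 1.016289
δ_res = (-37.420 + 1000) × 1.016289 − 1000 = 978.259 − 1000 = -21.74‰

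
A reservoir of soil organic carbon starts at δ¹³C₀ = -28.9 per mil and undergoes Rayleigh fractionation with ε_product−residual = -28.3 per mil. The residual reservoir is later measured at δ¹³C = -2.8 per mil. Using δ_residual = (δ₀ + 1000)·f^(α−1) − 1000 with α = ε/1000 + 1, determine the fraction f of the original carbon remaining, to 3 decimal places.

α − 1 = ε/1000 = -0.0283
(δ_res + 1000)/(δ₀ + 1000) = (-2.8 + 1000)/(-28.9 + 1000) = 997.2/971.1 = 1.026877
f = 1.026877^(1/-0.0283) = exp(ln(1.026877)/-0.0283) = exp(0.02652/-0.0283)
f = exp(-0.9372) = 0.3917

0.392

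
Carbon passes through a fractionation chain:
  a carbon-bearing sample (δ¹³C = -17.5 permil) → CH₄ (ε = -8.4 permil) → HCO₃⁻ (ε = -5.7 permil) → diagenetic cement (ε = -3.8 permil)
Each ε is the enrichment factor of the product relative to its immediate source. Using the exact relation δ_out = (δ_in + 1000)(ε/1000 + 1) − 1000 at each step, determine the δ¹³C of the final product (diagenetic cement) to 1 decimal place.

step 1: δ = (-17.50 + 1000)·(-8.4/1000 + 1) − 1000 = -25.75 permil
step 2: δ = (-25.75 + 1000)·(-5.7/1000 + 1) − 1000 = -31.31 permil
step 3: δ = (-31.31 + 1000)·(-3.8/1000 + 1) − 1000 = -34.99 permil

-35.0 permil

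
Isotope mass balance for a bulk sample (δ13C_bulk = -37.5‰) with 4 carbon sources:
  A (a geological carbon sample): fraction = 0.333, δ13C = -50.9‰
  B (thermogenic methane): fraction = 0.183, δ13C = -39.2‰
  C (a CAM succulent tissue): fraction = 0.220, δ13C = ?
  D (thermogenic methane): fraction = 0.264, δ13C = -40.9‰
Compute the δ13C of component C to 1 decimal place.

-11.7‰

Isotope mass balance: δ_bulk = Σ fᵢ·δᵢ.
-37.5 = 0.333×(-50.9) + 0.183×(-39.2) + 0.220×δ_C + 0.264×(-40.9)
0.220·δ_C = -37.5 − (-34.921) = -2.579
δ_C = -2.579 / 0.220 = -11.72‰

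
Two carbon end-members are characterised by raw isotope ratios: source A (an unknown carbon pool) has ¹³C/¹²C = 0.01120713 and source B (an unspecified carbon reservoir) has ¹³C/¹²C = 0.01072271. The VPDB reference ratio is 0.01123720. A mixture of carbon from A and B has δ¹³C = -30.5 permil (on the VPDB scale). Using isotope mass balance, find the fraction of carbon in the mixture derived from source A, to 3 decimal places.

0.355

δ_A = (0.01120713/0.01123720 − 1)×1000 = (0.997324 − 1)×1000 = -2.676 permil
δ_B = (0.01072271/0.01123720 − 1)×1000 = (0.954215 − 1)×1000 = -45.785 permil
f_A = (δ_mix − δ_B)/(δ_A − δ_B) = (-30.5 − (-45.785))/(-2.676 − (-45.785))
f_A = 15.285 / 43.109 = 0.3546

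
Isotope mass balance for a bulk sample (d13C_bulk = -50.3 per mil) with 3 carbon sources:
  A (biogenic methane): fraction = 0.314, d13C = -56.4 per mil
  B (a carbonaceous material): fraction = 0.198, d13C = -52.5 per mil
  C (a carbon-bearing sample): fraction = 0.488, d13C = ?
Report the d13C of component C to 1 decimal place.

-45.5 per mil

Isotope mass balance: δ_bulk = Σ fᵢ·δᵢ.
-50.3 = 0.314×(-56.4) + 0.198×(-52.5) + 0.488×δ_C
0.488·δ_C = -50.3 − (-28.105) = -22.195
δ_C = -22.195 / 0.488 = -45.48 per mil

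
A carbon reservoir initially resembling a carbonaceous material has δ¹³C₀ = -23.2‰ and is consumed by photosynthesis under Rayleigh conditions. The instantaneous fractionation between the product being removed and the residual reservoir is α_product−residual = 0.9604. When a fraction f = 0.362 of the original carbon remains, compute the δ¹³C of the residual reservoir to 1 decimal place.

Rayleigh residual: δ_res = (δ₀ + 1000)·f^(α−1) − 1000
α − 1 = -0.03960
f^(α−1) = 0.362^(-0.03960) = 1.041059
δ_res = (-23.2 + 1000) × 1.041059 − 1000 = 1016.906 − 1000 = 16.91‰

16.9‰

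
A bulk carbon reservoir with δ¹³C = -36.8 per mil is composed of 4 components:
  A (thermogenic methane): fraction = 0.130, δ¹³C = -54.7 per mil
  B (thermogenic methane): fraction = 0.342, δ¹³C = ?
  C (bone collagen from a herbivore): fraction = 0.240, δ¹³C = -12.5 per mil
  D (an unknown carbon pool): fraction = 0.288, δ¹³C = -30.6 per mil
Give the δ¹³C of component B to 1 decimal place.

Isotope mass balance: δ_bulk = Σ fᵢ·δᵢ.
-36.8 = 0.130×(-54.7) + 0.342×δ_B + 0.240×(-12.5) + 0.288×(-30.6)
0.342·δ_B = -36.8 − (-18.924) = -17.876
δ_B = -17.876 / 0.342 = -52.27 per mil

-52.3 per mil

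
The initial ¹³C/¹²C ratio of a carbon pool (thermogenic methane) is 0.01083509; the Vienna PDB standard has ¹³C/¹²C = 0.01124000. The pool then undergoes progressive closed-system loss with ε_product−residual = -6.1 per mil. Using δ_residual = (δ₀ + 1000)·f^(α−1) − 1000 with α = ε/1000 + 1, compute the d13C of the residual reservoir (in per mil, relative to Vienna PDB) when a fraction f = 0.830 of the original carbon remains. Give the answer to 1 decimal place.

-34.9 per mil

δ₀ = (0.01083509/0.01124000 − 1)×1000 = (0.963976 − 1)×1000 = -36.024 per mil
α − 1 = ε/1000 = -0.0061
f^(α−1) = 0.830^(-0.0061) = 1.001137
δ_res = (-36.024 + 1000) × 1.001137 − 1000 = 965.072 − 1000 = -34.93 per mil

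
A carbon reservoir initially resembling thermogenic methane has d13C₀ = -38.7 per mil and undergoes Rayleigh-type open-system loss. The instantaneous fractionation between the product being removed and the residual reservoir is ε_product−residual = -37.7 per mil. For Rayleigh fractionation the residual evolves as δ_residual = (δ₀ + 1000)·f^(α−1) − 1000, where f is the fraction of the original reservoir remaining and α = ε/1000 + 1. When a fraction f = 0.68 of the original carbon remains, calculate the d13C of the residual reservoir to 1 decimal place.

-24.6 per mil

Rayleigh residual: δ_res = (δ₀ + 1000)·f^(α−1) − 1000
α = ε/1000 + 1 = 0.96230, so α − 1 = -0.03770
f^(α−1) = 0.68^(-0.03770) = 1.014646
δ_res = (-38.7 + 1000) × 1.014646 − 1000 = 975.379 − 1000 = -24.62 per mil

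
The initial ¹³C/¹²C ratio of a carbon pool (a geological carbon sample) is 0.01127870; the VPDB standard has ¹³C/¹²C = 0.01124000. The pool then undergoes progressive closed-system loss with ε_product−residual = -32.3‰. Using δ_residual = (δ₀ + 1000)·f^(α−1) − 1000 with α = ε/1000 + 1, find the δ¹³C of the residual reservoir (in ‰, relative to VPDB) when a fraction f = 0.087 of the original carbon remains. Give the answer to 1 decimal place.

δ₀ = (0.01127870/0.01124000 − 1)×1000 = (1.003443 − 1)×1000 = 3.443‰
α − 1 = ε/1000 = -0.0323
f^(α−1) = 0.087^(-0.0323) = 1.082065
δ_res = (3.443 + 1000) × 1.082065 − 1000 = 1085.791 − 1000 = 85.79‰

85.8‰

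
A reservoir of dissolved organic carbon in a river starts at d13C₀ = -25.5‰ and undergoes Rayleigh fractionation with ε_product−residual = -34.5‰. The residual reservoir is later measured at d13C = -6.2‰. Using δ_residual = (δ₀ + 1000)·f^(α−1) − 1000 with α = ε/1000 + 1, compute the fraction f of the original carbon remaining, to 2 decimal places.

α − 1 = ε/1000 = -0.0345
(δ_res + 1000)/(δ₀ + 1000) = (-6.2 + 1000)/(-25.5 + 1000) = 993.8/974.5 = 1.019805
f = 1.019805^(1/-0.0345) = exp(ln(1.019805)/-0.0345) = exp(0.01961/-0.0345)
f = exp(-0.5684) = 0.5664

0.57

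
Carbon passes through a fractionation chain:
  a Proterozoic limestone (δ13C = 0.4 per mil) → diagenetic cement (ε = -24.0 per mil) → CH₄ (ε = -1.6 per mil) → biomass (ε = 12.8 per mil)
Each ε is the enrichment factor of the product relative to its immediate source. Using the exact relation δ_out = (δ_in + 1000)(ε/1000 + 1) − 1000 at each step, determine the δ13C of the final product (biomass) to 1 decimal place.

step 1: δ = (0.40 + 1000)·(-24.0/1000 + 1) − 1000 = -23.61 per mil
step 2: δ = (-23.61 + 1000)·(-1.6/1000 + 1) − 1000 = -25.17 per mil
step 3: δ = (-25.17 + 1000)·(12.8/1000 + 1) − 1000 = -12.69 per mil

-12.7 per mil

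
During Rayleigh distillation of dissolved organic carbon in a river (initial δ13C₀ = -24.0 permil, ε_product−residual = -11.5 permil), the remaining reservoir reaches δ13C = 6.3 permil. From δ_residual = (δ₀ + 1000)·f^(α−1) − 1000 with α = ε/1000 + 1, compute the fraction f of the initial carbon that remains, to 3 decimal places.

0.070

α − 1 = ε/1000 = -0.0115
(δ_res + 1000)/(δ₀ + 1000) = (6.3 + 1000)/(-24.0 + 1000) = 1006.3/976.0 = 1.031045
f = 1.031045^(1/-0.0115) = exp(ln(1.031045)/-0.0115) = exp(0.03057/-0.0115)
f = exp(-2.6585) = 0.0701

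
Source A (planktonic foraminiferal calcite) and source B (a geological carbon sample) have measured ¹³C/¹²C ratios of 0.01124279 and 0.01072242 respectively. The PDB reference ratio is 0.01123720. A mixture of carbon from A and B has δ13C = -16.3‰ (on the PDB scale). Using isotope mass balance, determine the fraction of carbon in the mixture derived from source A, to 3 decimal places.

0.637

δ_A = (0.01124279/0.01123720 − 1)×1000 = (1.000497 − 1)×1000 = 0.497‰
δ_B = (0.01072242/0.01123720 − 1)×1000 = (0.954190 − 1)×1000 = -45.810‰
f_A = (δ_mix − δ_B)/(δ_A − δ_B) = (-16.3 − (-45.810))/(0.497 − (-45.810))
f_A = 29.510 / 46.308 = 0.6373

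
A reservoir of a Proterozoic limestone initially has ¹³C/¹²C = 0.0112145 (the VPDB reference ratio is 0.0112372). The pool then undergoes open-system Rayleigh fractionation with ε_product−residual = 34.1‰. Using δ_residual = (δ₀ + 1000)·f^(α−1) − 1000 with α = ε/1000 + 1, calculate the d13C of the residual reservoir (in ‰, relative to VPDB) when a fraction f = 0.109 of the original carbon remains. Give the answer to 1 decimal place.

δ₀ = (0.0112145/0.0112372 − 1)×1000 = (0.997980 − 1)×1000 = -2.020‰
α − 1 = ε/1000 = 0.0341
f^(α−1) = 0.109^(0.0341) = 0.927206
δ_res = (-2.020 + 1000) × 0.927206 − 1000 = 925.333 − 1000 = -74.67‰

-74.7‰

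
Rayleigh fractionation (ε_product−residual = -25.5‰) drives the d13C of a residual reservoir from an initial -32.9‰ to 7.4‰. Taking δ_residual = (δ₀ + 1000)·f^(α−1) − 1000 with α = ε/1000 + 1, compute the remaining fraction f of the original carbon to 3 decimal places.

α − 1 = ε/1000 = -0.0255
(δ_res + 1000)/(δ₀ + 1000) = (7.4 + 1000)/(-32.9 + 1000) = 1007.4/967.1 = 1.041671
f = 1.041671^(1/-0.0255) = exp(ln(1.041671)/-0.0255) = exp(0.04083/-0.0255)
f = exp(-1.6010) = 0.2017

0.202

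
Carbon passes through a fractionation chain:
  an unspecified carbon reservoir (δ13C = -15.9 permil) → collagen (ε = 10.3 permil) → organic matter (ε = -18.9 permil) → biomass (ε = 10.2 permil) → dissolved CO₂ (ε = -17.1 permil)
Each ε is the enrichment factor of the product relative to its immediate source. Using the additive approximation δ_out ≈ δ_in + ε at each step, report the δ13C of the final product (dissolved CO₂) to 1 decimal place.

-31.4 permil

step 1: δ ≈ -15.9 + (10.3) = -5.6 permil
step 2: δ ≈ -5.6 + (-18.9) = -24.5 permil
step 3: δ ≈ -24.5 + (10.2) = -14.3 permil
step 4: δ ≈ -14.3 + (-17.1) = -31.4 permil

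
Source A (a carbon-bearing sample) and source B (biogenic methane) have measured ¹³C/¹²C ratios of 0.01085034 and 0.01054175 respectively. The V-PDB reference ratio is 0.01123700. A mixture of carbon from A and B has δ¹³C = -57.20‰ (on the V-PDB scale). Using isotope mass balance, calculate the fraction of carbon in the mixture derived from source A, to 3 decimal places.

δ_A = (0.01085034/0.01123700 − 1)×1000 = (0.965590 − 1)×1000 = -34.410‰
δ_B = (0.01054175/0.01123700 − 1)×1000 = (0.938129 − 1)×1000 = -61.871‰
f_A = (δ_mix − δ_B)/(δ_A − δ_B) = (-57.20 − (-61.871))/(-34.410 − (-61.871))
f_A = 4.671 / 27.462 = 0.1701

0.170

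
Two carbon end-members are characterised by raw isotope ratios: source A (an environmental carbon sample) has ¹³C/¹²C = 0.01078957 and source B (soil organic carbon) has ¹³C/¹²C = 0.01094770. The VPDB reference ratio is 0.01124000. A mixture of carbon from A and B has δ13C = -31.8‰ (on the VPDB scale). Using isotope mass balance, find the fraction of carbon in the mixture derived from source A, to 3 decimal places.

0.412

δ_A = (0.01078957/0.01124000 − 1)×1000 = (0.959926 − 1)×1000 = -40.074‰
δ_B = (0.01094770/0.01124000 − 1)×1000 = (0.973995 − 1)×1000 = -26.005‰
f_A = (δ_mix − δ_B)/(δ_A − δ_B) = (-31.8 − (-26.005))/(-40.074 − (-26.005))
f_A = -5.795 / -14.069 = 0.4119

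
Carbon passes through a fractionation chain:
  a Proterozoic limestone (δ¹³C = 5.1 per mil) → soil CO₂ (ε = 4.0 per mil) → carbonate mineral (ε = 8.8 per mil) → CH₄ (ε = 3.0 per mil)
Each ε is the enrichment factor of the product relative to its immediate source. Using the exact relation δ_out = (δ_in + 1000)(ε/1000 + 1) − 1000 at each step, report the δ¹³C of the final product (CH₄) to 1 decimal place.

21.1 per mil

step 1: δ = (5.10 + 1000)·(4.0/1000 + 1) − 1000 = 9.12 per mil
step 2: δ = (9.12 + 1000)·(8.8/1000 + 1) − 1000 = 18.00 per mil
step 3: δ = (18.00 + 1000)·(3.0/1000 + 1) − 1000 = 21.05 per mil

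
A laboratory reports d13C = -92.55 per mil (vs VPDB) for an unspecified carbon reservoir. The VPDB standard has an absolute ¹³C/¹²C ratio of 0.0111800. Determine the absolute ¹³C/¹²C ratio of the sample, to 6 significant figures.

0.0101453

R_sample = R_standard × (d13C/1000 + 1)
R_sample = 0.0111800 × (-92.55/1000 + 1) = 0.0111800 × 0.907450
R_sample = 0.0101453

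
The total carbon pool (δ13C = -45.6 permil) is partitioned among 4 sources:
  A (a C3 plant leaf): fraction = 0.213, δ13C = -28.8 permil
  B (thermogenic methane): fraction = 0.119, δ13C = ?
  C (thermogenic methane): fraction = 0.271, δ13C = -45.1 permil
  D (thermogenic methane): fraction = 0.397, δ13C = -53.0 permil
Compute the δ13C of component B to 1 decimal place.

Isotope mass balance: δ_bulk = Σ fᵢ·δᵢ.
-45.6 = 0.213×(-28.8) + 0.119×δ_B + 0.271×(-45.1) + 0.397×(-53.0)
0.119·δ_B = -45.6 − (-39.398) = -6.203
δ_B = -6.203 / 0.119 = -52.12 permil

-52.1 permil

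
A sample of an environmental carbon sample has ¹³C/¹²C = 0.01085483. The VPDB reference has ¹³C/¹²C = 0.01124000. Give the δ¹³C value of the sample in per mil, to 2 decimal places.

δ¹³C = (R_sample / R_standard − 1) × 1000
R_sample / R_standard = 0.01085483 / 0.01124000 = 0.965732
δ¹³C = (0.965732 − 1) × 1000 = -34.268 per mil

-34.27 per mil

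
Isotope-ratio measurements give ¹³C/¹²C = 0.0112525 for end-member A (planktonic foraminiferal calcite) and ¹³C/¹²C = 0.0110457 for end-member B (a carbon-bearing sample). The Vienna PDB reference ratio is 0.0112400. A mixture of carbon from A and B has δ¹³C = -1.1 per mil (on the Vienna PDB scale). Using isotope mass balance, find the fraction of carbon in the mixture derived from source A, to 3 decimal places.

δ_A = (0.0112525/0.0112400 − 1)×1000 = (1.001112 − 1)×1000 = 1.112 per mil
δ_B = (0.0110457/0.0112400 − 1)×1000 = (0.982714 − 1)×1000 = -17.286 per mil
f_A = (δ_mix − δ_B)/(δ_A − δ_B) = (-1.1 − (-17.286))/(1.112 − (-17.286))
f_A = 16.186 / 18.399 = 0.8798

0.880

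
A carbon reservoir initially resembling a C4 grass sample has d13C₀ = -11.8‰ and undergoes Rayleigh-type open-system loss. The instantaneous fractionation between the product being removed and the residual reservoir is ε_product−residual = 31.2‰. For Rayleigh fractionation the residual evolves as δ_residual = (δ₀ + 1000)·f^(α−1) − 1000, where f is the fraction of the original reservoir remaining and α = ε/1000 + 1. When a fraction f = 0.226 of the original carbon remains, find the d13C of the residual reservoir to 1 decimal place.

Rayleigh residual: δ_res = (δ₀ + 1000)·f^(α−1) − 1000
α = ε/1000 + 1 = 1.03120, so α − 1 = 0.03120
f^(α−1) = 0.226^(0.03120) = 0.954659
δ_res = (-11.8 + 1000) × 0.954659 − 1000 = 943.394 − 1000 = -56.61‰

-56.6‰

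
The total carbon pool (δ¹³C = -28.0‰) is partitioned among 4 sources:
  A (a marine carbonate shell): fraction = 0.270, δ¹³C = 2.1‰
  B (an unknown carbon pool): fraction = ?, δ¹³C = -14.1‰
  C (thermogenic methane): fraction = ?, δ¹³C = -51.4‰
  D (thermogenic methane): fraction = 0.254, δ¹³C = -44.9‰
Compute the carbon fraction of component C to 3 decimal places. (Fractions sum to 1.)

Let f_C and f_B be the unknown fractions; fractions sum to 1 so f_C + f_B = 0.476.
Mass balance: Σ fᵢ·δᵢ = δ_bulk ⇒ f_C·(-51.4) + f_B·(-14.1) = -28.0 − (-10.838) = -17.162
Substitute f_B = 0.476 − f_C:
f_C·(-51.4 − -14.1) = -17.162 − 0.476×(-14.1) = -10.451
f_C = -10.451 / -37.3 = 0.2802

0.280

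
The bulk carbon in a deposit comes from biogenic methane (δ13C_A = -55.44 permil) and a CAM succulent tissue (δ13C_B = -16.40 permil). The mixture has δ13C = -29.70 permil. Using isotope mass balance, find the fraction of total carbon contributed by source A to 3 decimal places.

0.341

δ_mix = f_A·δ_A + (1 − f_A)·δ_B  ⇒  f_A = (δ_mix − δ_B)/(δ_A − δ_B)
f_A = (-29.70 − (-16.40)) / (-55.44 − (-16.40))
f_A = -13.30 / -39.04 = 0.3407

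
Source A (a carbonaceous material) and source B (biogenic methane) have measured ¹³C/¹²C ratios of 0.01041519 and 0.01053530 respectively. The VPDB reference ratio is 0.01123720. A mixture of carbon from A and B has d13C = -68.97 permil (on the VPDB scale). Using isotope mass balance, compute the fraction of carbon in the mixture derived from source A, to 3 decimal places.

δ_A = (0.01041519/0.01123720 − 1)×1000 = (0.926849 − 1)×1000 = -73.151 permil
δ_B = (0.01053530/0.01123720 − 1)×1000 = (0.937538 − 1)×1000 = -62.462 permil
f_A = (δ_mix − δ_B)/(δ_A − δ_B) = (-68.97 − (-62.462))/(-73.151 − (-62.462))
f_A = -6.508 / -10.689 = 0.6089

0.609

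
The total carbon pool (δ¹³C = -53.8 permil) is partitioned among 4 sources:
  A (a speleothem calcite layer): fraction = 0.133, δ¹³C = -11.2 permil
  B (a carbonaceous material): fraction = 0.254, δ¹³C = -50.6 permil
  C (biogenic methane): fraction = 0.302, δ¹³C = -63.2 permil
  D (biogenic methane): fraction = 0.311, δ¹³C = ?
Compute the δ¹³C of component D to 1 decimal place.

-65.5 permil

Isotope mass balance: δ_bulk = Σ fᵢ·δᵢ.
-53.8 = 0.133×(-11.2) + 0.254×(-50.6) + 0.302×(-63.2) + 0.311×δ_D
0.311·δ_D = -53.8 − (-33.428) = -20.372
δ_D = -20.372 / 0.311 = -65.50 permil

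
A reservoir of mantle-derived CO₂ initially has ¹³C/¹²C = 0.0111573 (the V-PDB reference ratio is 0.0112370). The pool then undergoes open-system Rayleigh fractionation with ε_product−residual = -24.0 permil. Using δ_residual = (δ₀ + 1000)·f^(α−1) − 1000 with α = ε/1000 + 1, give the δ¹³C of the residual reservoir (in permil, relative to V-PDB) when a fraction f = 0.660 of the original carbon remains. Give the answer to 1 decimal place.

δ₀ = (0.0111573/0.0112370 − 1)×1000 = (0.992907 − 1)×1000 = -7.093 permil
α − 1 = ε/1000 = -0.0240
f^(α−1) = 0.660^(-0.0240) = 1.010022
δ_res = (-7.093 + 1000) × 1.010022 − 1000 = 1002.859 − 1000 = 2.86 permil

2.9 permil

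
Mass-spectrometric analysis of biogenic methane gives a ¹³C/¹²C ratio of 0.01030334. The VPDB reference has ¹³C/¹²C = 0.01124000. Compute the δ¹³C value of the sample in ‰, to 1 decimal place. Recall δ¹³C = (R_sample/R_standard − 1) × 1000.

δ¹³C = (R_sample / R_standard − 1) × 1000
R_sample / R_standard = 0.01030334 / 0.01124000 = 0.916667
δ¹³C = (0.916667 − 1) × 1000 = -83.33‰

-83.3‰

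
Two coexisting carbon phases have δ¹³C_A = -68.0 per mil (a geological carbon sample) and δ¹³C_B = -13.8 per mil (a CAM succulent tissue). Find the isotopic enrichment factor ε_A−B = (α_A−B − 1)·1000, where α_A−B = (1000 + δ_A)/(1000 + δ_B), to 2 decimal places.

-54.96 per mil

α_A−B = (1000 + -68.0) / (1000 + -13.8) = 932.0 / 986.2 = 0.945042
ε_A−B = (0.945042 − 1) × 1000 = -54.958 per mil
(The approximation ε ≈ δ_A − δ_B would give -54.2 per mil.)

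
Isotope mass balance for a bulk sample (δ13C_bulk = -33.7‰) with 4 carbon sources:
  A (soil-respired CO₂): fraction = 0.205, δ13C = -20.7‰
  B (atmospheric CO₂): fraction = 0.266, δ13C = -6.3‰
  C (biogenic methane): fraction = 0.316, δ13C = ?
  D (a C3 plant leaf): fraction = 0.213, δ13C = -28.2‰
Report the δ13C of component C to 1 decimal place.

-68.9‰

Isotope mass balance: δ_bulk = Σ fᵢ·δᵢ.
-33.7 = 0.205×(-20.7) + 0.266×(-6.3) + 0.316×δ_C + 0.213×(-28.2)
0.316·δ_C = -33.7 − (-11.926) = -21.774
δ_C = -21.774 / 0.316 = -68.91‰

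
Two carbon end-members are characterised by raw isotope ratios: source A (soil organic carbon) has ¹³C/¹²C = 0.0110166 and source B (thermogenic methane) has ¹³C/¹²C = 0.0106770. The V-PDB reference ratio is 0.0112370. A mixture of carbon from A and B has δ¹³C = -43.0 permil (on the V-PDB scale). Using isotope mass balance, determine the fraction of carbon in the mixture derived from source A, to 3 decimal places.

δ_A = (0.0110166/0.0112370 − 1)×1000 = (0.980386 − 1)×1000 = -19.614 permil
δ_B = (0.0106770/0.0112370 − 1)×1000 = (0.950165 − 1)×1000 = -49.835 permil
f_A = (δ_mix − δ_B)/(δ_A − δ_B) = (-43.0 − (-49.835))/(-19.614 − (-49.835))
f_A = 6.835 / 30.222 = 0.2262

0.226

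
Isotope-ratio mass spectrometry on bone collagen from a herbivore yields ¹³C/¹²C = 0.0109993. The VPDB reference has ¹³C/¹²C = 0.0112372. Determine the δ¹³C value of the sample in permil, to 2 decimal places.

δ¹³C = (R_sample / R_standard − 1) × 1000
R_sample / R_standard = 0.0109993 / 0.0112372 = 0.978829
δ¹³C = (0.978829 − 1) × 1000 = -21.171 permil

-21.17 permil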